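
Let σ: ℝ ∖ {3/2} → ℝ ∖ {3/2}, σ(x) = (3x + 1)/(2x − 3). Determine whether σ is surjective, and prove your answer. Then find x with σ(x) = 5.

16/7

For any y ≠ 3/2, solving y(2x − 3) = 3x + 1 for x gives a well-defined x ≠ 3/2. So σ is surjective.
Solving σ(x) = 5: cross-multiplying gives 3x + 1 = 5(2x − 3), which rearranges to −7x = −16, so x = 16/7.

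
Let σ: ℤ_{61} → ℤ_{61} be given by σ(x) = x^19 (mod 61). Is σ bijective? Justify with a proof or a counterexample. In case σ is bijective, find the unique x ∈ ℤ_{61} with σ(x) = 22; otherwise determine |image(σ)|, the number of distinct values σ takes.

Since 61 is prime, the nonzero elements of ℤ_{61} form a cyclic group of order 60.
As gcd(19, 60) = 1, raising to the 19th power is a bijection on this group: if s^19 ≡ t^19 then (st^{−1})^19 = 1, and the only element of order dividing gcd(19, 60) = 1 is 1, so s = t.
With σ(0) = 0 this makes σ injective on all of ℤ_{61}, hence bijective (finite equal-size domain and codomain). In particular σ is bijective.
Since σ is bijective, we find the preimage of 22. The inverse of x ↦ x^19 on (ℤ_{61})^× is x ↦ x^19, because 19·19 = 361 = 6·60 + 1 ≡ 1 (mod 60) and x^{60} = 1 for x ≠ 0 (Fermat). So σ⁻¹(22) = 22^19 mod 61.
Repeated squaring mod 61: 22^1 ≡ 22, 22^2 ≡ 22² = 484 ≡ 57, 22^4 ≡ 57² = 3249 ≡ 16, 22^8 ≡ 16² = 256 ≡ 12, 22^16 ≡ 12² = 144 ≡ 22. Since 19 = 16 + 2 + 1, 22^19 ≡ 22·57·22: 22·57 = 1254 ≡ 34, then 34·22 = 748 ≡ 16. So 22^19 ≡ 16 (mod 61).
Hence σ⁻¹(22) = 16.

16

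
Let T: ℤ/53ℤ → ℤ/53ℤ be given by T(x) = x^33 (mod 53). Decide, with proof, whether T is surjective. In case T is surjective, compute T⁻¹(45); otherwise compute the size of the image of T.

Since 53 is prime, the nonzero elements of ℤ/53ℤ form a cyclic group of order 52.
As gcd(33, 52) = 1, raising to the 33rd power is a bijection on this group: if s^33 ≡ t^33 then (st^{−1})^33 = 1, and the only element of order dividing gcd(33, 52) = 1 is 1, so s = t.
With T(0) = 0 this makes T injective on all of ℤ/53ℤ, hence bijective (finite equal-size domain and codomain). In particular T is surjective.
Since T is surjective, we find the preimage of 45. The inverse of x ↦ x^33 on (ℤ/53ℤ)^× is x ↦ x^41, because 33·41 = 1353 = 26·52 + 1 ≡ 1 (mod 52) and x^{52} = 1 for x ≠ 0 (Fermat). So T⁻¹(45) = 45^41 mod 53.
Repeated squaring mod 53: 45^1 ≡ 45, 45^2 ≡ 45² = 2025 ≡ 11, 45^4 ≡ 11² = 121 ≡ 15, 45^8 ≡ 15² = 225 ≡ 13, 45^16 ≡ 13² = 169 ≡ 10, 45^32 ≡ 10² = 100 ≡ 47. Since 41 = 32 + 8 + 1, 45^41 ≡ 47·13·45: 47·13 = 611 ≡ 28, then 28·45 = 1260 ≡ 41. So 45^41 ≡ 41 (mod 53).
Hence T⁻¹(45) = 41.

41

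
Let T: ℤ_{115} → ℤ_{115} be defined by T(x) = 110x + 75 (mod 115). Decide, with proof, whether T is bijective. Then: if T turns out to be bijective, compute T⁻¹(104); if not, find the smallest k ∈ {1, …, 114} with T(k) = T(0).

We have gcd(110, 115) = 5 > 1. Taking u = 0 and v = 23: T(0) = 75 and T(23) = 110·23 + 75 = 2605 ≡ 75 (mod 115).
So T(0) = T(23) while 0 ≠ 23, thus T is not injective, hence not bijective.
Since T is not bijective, we find the least positive k with T(k) = T(0): this means 110k ≡ 0 (mod 115), i.e. 115 ∣ 110k. Since gcd(110, 115) = 5, dividing through by 5 this holds exactly when 23 ∣ 22k, and as gcd(22, 23) = 1, exactly when 23 ∣ k.
The smallest positive such k is 23.

23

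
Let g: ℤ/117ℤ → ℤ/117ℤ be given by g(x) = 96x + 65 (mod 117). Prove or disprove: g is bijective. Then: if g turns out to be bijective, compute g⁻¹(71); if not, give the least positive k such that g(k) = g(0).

39

We have gcd(96, 117) = 3 > 1. Taking s = 0 and t = 39: g(0) = 65 and g(39) = 96·39 + 65 = 3809 ≡ 65 (mod 117).
So g(0) = g(39) while 0 ≠ 39, therefore g is not injective, hence not bijective.
Since g is not bijective, we find the least positive k with g(k) = g(0): this means 96k ≡ 0 (mod 117), i.e. 117 ∣ 96k. Since gcd(96, 117) = 3, dividing through by 3 this holds exactly when 39 ∣ 32k, and as gcd(32, 39) = 1, exactly when 39 ∣ k.
The smallest positive such k is 39.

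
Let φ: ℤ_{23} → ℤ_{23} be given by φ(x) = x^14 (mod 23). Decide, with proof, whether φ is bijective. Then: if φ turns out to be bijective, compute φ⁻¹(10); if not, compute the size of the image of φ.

φ(11): Repeated squaring mod 23: 11^1 ≡ 11, 11^2 ≡ 11² = 121 ≡ 6, 11^4 ≡ 6² = 36 ≡ 13, 11^8 ≡ 13² = 169 ≡ 8. Since 14 = 8 + 4 + 2, 11^14 ≡ 8·13·6: 8·13 = 104 ≡ 12, then 12·6 = 72 ≡ 3. So 11^14 ≡ 3 (mod 23).
φ(12): Repeated squaring mod 23: 12^1 ≡ 12, 12^2 ≡ 12² = 144 ≡ 6, 12^4 ≡ 6² = 36 ≡ 13, 12^8 ≡ 13² = 169 ≡ 8. Since 14 = 8 + 4 + 2, 12^14 ≡ 8·13·6: 8·13 = 104 ≡ 12, then 12·6 = 72 ≡ 3. So 12^14 ≡ 3 (mod 23).
So φ(11) = φ(12) = 3 while 11 ≠ 12, hence φ is not injective, hence not bijective.
Since φ is not bijective, we determine |image(φ)|. Computing x^14 mod 23 for each x (by repeated squaring, reducing mod 23 at every step), the values φ(0), φ(1), …, φ(22) are: 0, 1, 8, 4, 18, 13, 9, 2, 6, 16, 12, 3, 3, 12, 16, 6, 2, 9, 13, 18, 4, 8, 1.
The distinct values are {0, 1, 2, 3, 4, 6, 8, 9, 12, 13, 16, 18}; there are 12 of them.

12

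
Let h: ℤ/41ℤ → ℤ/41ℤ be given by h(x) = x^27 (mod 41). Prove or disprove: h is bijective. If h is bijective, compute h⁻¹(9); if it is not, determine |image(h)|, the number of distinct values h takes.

Since 41 is prime, the nonzero elements of ℤ/41ℤ form a cyclic group of order 40.
As gcd(27, 40) = 1, raising to the 27th power is a bijection on this group: if a^27 ≡ b^27 then (ab^{−1})^27 = 1, and the only element of order dividing gcd(27, 40) = 1 is 1, so a = b.
With h(0) = 0 this makes h injective on all of ℤ/41ℤ, hence bijective (finite equal-size domain and codomain). In particular h is bijective.
Since h is bijective, we find the preimage of 9. The inverse of x ↦ x^27 on (ℤ/41ℤ)^× is x ↦ x^3, because 27·3 = 81 = 2·40 + 1 ≡ 1 (mod 40) and x^{40} = 1 for x ≠ 0 (Fermat). So h⁻¹(9) = 9^3 mod 41.
Repeated squaring mod 41: 9^1 ≡ 9, 9^2 ≡ 9² = 81 ≡ 40. Since 3 = 2 + 1, 9^3 ≡ 40·9: 40·9 = 360 ≡ 32. So 9^3 ≡ 32 (mod 41).
Hence h⁻¹(9) = 32.

32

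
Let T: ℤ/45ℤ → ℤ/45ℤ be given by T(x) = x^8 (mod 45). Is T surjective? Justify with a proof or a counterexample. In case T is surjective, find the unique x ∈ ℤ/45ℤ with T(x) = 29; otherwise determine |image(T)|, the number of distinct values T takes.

8

T(3): Repeated squaring mod 45: 3^1 ≡ 3, 3^2 ≡ 3² = 9, 3^4 ≡ 9² = 81 ≡ 36, 3^8 ≡ 36² = 1296 ≡ 36. So 3^8 ≡ 36 (mod 45).
T(6): Repeated squaring mod 45: 6^1 ≡ 6, 6^2 ≡ 6² = 36, 6^4 ≡ 36² = 1296 ≡ 36, 6^8 ≡ 36² = 1296 ≡ 36. So 6^8 ≡ 36 (mod 45).
So T(3) = T(6) = 36 while 3 ≠ 6, hence T is not injective.
A non-injective map from the 45-element set ℤ/45ℤ to itself takes at most 44 distinct values, so it cannot be surjective. Thus T is not surjective.
Since T is not surjective, we determine |image(T)|. Computing x^8 mod 45 for each x (by repeated squaring, reducing mod 45 at every step), the values T(0), T(1), …, T(44) are: 0, 1, 31, 36, 16, 25, 36, 31, 1, 36, 10, 31, 36, 16, 16, 0, 31, 1, 36, 1, 40, 36, 16, 16, 36, 40, 1, 36, 1, 31, 0, 16, 16, 36, 31, 10, 36, 1, 31, 36, 25, 16, 36, 31, 1.
The distinct values are {0, 1, 10, 16, 25, 31, 36, 40}; there are 8 of them.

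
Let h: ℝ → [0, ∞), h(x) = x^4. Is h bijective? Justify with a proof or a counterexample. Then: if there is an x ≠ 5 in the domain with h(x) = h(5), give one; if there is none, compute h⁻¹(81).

h(5) = 625 = (−5)^4 = h(−5) (since 4 is even), with 5 ≠ −5. So h is not injective, hence not bijective.
For the follow-up, such an x exists: taking x = −5 ∈ ℝ gives h(−5) = 625 = h(5) with −5 ≠ 5.

-5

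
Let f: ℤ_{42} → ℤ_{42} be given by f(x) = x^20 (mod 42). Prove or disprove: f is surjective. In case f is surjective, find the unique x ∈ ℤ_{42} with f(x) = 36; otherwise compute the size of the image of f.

16

f(4): Repeated squaring mod 42: 4^1 ≡ 4, 4^2 ≡ 4² = 16, 4^4 ≡ 16² = 256 ≡ 4, 4^8 ≡ 4² = 16, 4^16 ≡ 16² = 256 ≡ 4. Since 20 = 16 + 4, 4^20 ≡ 4·4: 4·4 = 16. So 4^20 ≡ 16 (mod 42).
f(10): Repeated squaring mod 42: 10^1 ≡ 10, 10^2 ≡ 10² = 100 ≡ 16, 10^4 ≡ 16² = 256 ≡ 4, 10^8 ≡ 4² = 16, 10^16 ≡ 16² = 256 ≡ 4. Since 20 = 16 + 4, 10^20 ≡ 4·4: 4·4 = 16. So 10^20 ≡ 16 (mod 42).
So f(4) = f(10) = 16 while 4 ≠ 10, thus f is not injective.
A non-injective map from the 42-element set ℤ_{42} to itself takes at most 41 distinct values, so it cannot be surjective. Hence f is not surjective.
Since f is not surjective, we determine |image(f)|. Computing x^20 mod 42 for each x (by repeated squaring, reducing mod 42 at every step), the values f(0), f(1), …, f(41) are: 0, 1, 4, 9, 16, 25, 36, 7, 22, 39, 16, 37, 18, 1, 28, 15, 4, 37, 30, 25, 22, 21, 22, 25, 30, 37, 4, 15, 28, 1, 18, 37, 16, 39, 22, 7, 36, 25, 16, 9, 4, 1.
The distinct values are {0, 1, 4, 7, 9, 15, 16, 18, 21, 22, 25, 28, 30, 36, 37, 39}; there are 16 of them.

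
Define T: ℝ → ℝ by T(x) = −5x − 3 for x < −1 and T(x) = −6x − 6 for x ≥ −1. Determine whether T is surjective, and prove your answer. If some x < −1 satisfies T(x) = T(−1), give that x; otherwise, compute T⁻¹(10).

Both pieces are strictly decreasing (slopes −5 and −6), so each is injective on its own interval.
The left piece maps (−∞, −1) onto (2, ∞); the right piece maps [−1, ∞) onto (−∞, 0].
The union (2, ∞) ∪ (−∞, 0] omits the interval between 2 and 0; in particular 2 has no preimage. So T is not surjective.
Because the two images are disjoint, no x < −1 has T(x) = T(−1), so we compute T⁻¹(10): 10 lies in (2, ∞), so solve −5x − 3 = 10: x = (10 + 3)/(−5) = −13/5.

-13/5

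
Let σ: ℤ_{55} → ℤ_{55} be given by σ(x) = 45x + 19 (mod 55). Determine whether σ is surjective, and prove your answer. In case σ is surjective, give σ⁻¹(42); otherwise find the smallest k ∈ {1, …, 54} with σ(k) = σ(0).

Since gcd(45, 55) = 5, we have 45x ≡ 0 (mod 5) for all x, so σ(x) ≡ 4 (mod 5).
But 0 ≢ 4 (mod 5), so 0 ∈ ℤ_{55} has no preimage. Therefore σ is not surjective.
Since σ is not surjective, we find the least positive k with σ(k) = σ(0): this means 45k ≡ 0 (mod 55), i.e. 55 ∣ 45k. Since gcd(45, 55) = 5, dividing through by 5 this holds exactly when 11 ∣ 9k, and as gcd(9, 11) = 1, exactly when 11 ∣ k.
The smallest positive such k is 11.

11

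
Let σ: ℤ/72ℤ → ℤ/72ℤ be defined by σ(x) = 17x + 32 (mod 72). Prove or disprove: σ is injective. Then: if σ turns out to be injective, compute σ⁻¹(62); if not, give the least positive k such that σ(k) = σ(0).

6

Recall that σ is injective when σ(s) = σ(t) forces s = t.
Suppose σ(s) = σ(t) in ℤ/72ℤ. Then 17s + 32 ≡ 17t + 32 (mod 72), thus 17(s − t) ≡ 0 (mod 72).
Since gcd(17, 72) = 1, 17 is invertible modulo 72, thus s − t ≡ 0 (mod 72), i.e. s = t.
So σ is injective.
We now compute 17⁻¹ mod 72 explicitly. Euclid's algorithm: 72 = 4·17 + 4, 17 = 4·4 + 1; back-substituting gives 1 = 17·17 − 4·72, so 17⁻¹ ≡ 17 (mod 72).
Since σ is injective, we find σ⁻¹(62): we need 17x ≡ 62 − 32 ≡ 30 (mod 72). Using 17⁻¹ = 17: x ≡ 17·30 = 510 = 7·72 + 6, so x = 6.
Check: σ(6) = 17·6 + 32 = 134 = 1·72 + 62 ≡ 62 (mod 72).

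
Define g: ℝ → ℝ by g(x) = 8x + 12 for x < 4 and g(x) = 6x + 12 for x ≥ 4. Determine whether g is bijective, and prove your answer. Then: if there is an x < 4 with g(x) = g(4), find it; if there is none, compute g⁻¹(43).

Both pieces are strictly increasing (slopes 8 and 6), so each is injective on its own interval.
The left piece maps (−∞, 4) onto (−∞, 44); the right piece maps [4, ∞) onto [36, ∞).
These images overlap. In particular g(4) = 36 (right piece), and solving 8x + 12 = 36 on the left piece gives x = 3 < 4.
So g(3) = g(4) with 3 ≠ 4, and g is not injective, hence not bijective. This x = 3 is the requested value below 4.

3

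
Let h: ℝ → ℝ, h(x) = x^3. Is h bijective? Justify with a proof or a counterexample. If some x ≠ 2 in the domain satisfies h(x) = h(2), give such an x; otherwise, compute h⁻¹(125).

On ℝ, x ↦ x^3 is strictly increasing (injective) and for any y ∈ ℝ the 3rd root y^{1/3} lies in ℝ (surjective). So h is bijective.
Since x ↦ x^3 is strictly increasing on ℝ, it is injective there, so no x ≠ 2 in the domain has h(x) = h(2). We therefore compute h⁻¹(125) = 125^{1/3} = 5 (indeed 5^3 = 125).

5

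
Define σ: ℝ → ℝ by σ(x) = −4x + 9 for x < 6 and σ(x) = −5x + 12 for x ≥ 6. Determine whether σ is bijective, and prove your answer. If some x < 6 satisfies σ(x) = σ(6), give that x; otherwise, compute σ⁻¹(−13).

Both pieces are strictly decreasing (slopes −4 and −5), so each is injective on its own interval.
The left piece maps (−∞, 6) onto (−15, ∞); the right piece maps [6, ∞) onto (−∞, −18].
The images leave a gap (−15 has no preimage), so σ is not surjective, hence not bijective.
Because the two images are disjoint, no x < 6 has σ(x) = σ(6), so we compute σ⁻¹(−13): −13 lies in (−15, ∞), so solve −4x + 9 = −13: x = (−13 − 9)/(−4) = 11/2.

11/2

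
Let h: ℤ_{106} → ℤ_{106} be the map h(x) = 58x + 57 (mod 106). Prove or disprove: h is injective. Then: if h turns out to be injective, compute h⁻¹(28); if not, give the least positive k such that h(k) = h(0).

53

We have gcd(58, 106) = 2 > 1. Taking u = 0 and v = 53: h(0) = 57 and h(53) = 58·53 + 57 = 3131 ≡ 57 (mod 106).
So h(0) = h(53) while 0 ≠ 53, thus h is not injective.
Since h is not injective, we find the least positive k with h(k) = h(0): this means 58k ≡ 0 (mod 106), i.e. 106 ∣ 58k. Since gcd(58, 106) = 2, dividing through by 2 this holds exactly when 53 ∣ 29k, and as gcd(29, 53) = 1, exactly when 53 ∣ k.
The smallest positive such k is 53.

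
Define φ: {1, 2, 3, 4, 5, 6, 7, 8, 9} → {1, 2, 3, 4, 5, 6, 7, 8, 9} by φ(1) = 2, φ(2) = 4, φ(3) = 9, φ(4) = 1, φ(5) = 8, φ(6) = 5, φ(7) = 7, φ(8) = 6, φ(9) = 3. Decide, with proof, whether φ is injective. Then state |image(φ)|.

9

The values φ(1), …, φ(9) are 2, 4, 9, 1, 8, 5, 7, 6, 3 — all distinct.
So φ(u) = φ(v) only when u = v, and φ is injective.
The image of φ is {1, 2, 3, 4, 5, 6, 7, 8, 9}, which has 9 elements.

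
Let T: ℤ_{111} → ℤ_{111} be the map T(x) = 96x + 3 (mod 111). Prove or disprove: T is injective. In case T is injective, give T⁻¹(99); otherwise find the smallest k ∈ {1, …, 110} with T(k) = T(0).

Recall: injectivity means: for all x_1, x_2 in the domain, T(x_1) = T(x_2) implies x_1 = x_2.
We have gcd(96, 111) = 3 > 1. Taking x_1 = 0 and x_2 = 37: T(0) = 3 and T(37) = 96·37 + 3 = 3555 ≡ 3 (mod 111).
So T(0) = T(37) while 0 ≠ 37, therefore T is not injective.
Since T is not injective, we find the least positive k with T(k) = T(0): this means 96k ≡ 0 (mod 111), i.e. 111 ∣ 96k. Since gcd(96, 111) = 3, dividing through by 3 this holds exactly when 37 ∣ 32k, and as gcd(32, 37) = 1, exactly when 37 ∣ k.
The smallest positive such k is 37.

37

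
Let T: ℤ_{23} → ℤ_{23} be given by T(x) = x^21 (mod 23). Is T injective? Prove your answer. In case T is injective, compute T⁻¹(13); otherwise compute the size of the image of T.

16

Since 23 is prime, the nonzero elements of ℤ_{23} form a cyclic group of order 22.
As gcd(21, 22) = 1, raising to the 21st power is a bijection on this group: if u^21 ≡ v^21 then (uv^{−1})^21 = 1, and the only element of order dividing gcd(21, 22) = 1 is 1, so u = v.
With T(0) = 0 this makes T injective on all of ℤ_{23}, hence bijective (finite equal-size domain and codomain). In particular T is injective.
Since T is injective, we find the preimage of 13. The inverse of x ↦ x^21 on (ℤ_{23})^× is x ↦ x^21, because 21·21 = 441 = 20·22 + 1 ≡ 1 (mod 22) and x^{22} = 1 for x ≠ 0 (Fermat). So T⁻¹(13) = 13^21 mod 23.
Repeated squaring mod 23: 13^1 ≡ 13, 13^2 ≡ 13² = 169 ≡ 8, 13^4 ≡ 8² = 64 ≡ 18, 13^8 ≡ 18² = 324 ≡ 2, 13^16 ≡ 2² = 4. Since 21 = 16 + 4 + 1, 13^21 ≡ 4·18·13: 4·18 = 72 ≡ 3, then 3·13 = 39 ≡ 16. So 13^21 ≡ 16 (mod 23).
Hence T⁻¹(13) = 16.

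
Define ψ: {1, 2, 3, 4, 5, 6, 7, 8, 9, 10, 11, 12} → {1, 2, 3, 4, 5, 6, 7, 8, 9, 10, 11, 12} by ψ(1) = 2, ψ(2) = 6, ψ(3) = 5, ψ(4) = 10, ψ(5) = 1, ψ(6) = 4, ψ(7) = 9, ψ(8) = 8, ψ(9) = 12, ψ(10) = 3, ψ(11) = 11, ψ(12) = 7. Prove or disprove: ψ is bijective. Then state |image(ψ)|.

The values 2, 6, 5, 10, 1, 4, 9, 8, 12, 3, 11, 7 are a permutation of {1, 2, 3, 4, 5, 6, 7, 8, 9, 10, 11, 12}: each element appears exactly once.
So ψ is injective and surjective, hence bijective.
The image of ψ is {1, 2, 3, 4, 5, 6, 7, 8, 9, 10, 11, 12}, which has 12 elements.

12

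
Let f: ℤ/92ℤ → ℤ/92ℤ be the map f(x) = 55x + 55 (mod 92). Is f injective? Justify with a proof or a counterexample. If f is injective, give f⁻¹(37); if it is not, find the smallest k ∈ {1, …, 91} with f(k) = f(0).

If f(x_1) = f(x_2), then 55x_1 ≡ 55x_2 (mod 92). Because gcd(55, 92) = 1, we may cancel 55 to get x_1 ≡ x_2 (mod 92).
Therefore f is injective.
We now compute 55⁻¹ mod 92 explicitly. Euclid's algorithm: 92 = 1·55 + 37, 55 = 1·37 + 18, 37 = 2·18 + 1; back-substituting gives 1 = 87·55 − 52·92, so 55⁻¹ ≡ 87 (mod 92).
Since f is injective, we find f⁻¹(37): we need 55x ≡ 37 − 55 ≡ 74 (mod 92). Using 55⁻¹ = 87: x ≡ 87·74 = 6438 = 69·92 + 90, so x = 90.
Check: f(90) = 55·90 + 55 = 5005 = 54·92 + 37 ≡ 37 (mod 92).

90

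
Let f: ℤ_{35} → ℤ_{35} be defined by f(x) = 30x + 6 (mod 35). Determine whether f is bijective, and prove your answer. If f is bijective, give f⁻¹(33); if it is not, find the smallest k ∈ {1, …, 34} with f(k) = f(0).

7

Recall that f is injective if f(x_1) = f(x_2) implies x_1 = x_2.
We have gcd(30, 35) = 5 > 1. Taking x_1 = 0 and x_2 = 7: f(0) = 6 and f(7) = 30·7 + 6 = 216 ≡ 6 (mod 35).
So f(0) = f(7) while 0 ≠ 7, hence f is not injective, hence not bijective.
Since f is not bijective, we find the least positive k with f(k) = f(0): this means 30k ≡ 0 (mod 35), i.e. 35 ∣ 30k. Since gcd(30, 35) = 5, dividing through by 5 this holds exactly when 7 ∣ 6k, and as gcd(6, 7) = 1, exactly when 7 ∣ k.
The smallest positive such k is 7.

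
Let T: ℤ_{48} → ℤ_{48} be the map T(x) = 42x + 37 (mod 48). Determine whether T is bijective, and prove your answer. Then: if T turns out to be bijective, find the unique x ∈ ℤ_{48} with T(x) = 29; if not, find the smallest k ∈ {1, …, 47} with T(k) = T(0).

We have gcd(42, 48) = 6 > 1. Taking x_1 = 0 and x_2 = 8: T(0) = 37 and T(8) = 42·8 + 37 = 373 ≡ 37 (mod 48).
So T(0) = T(8) while 0 ≠ 8, so T is not injective, hence not bijective.
Since T is not bijective, we find the least positive k with T(k) = T(0): this means 42k ≡ 0 (mod 48), i.e. 48 ∣ 42k. Since gcd(42, 48) = 6, dividing through by 6 this holds exactly when 8 ∣ 7k, and as gcd(7, 8) = 1, exactly when 8 ∣ k.
The smallest positive such k is 8.

8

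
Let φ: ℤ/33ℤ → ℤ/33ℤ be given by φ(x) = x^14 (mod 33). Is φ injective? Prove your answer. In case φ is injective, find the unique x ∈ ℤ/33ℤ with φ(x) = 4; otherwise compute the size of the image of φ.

φ(4): Repeated squaring mod 33: 4^1 ≡ 4, 4^2 ≡ 4² = 16, 4^4 ≡ 16² = 256 ≡ 25, 4^8 ≡ 25² = 625 ≡ 31. Since 14 = 8 + 4 + 2, 4^14 ≡ 31·25·16: 31·25 = 775 ≡ 16, then 16·16 = 256 ≡ 25. So 4^14 ≡ 25 (mod 33).
φ(7): Repeated squaring mod 33: 7^1 ≡ 7, 7^2 ≡ 7² = 49 ≡ 16, 7^4 ≡ 16² = 256 ≡ 25, 7^8 ≡ 25² = 625 ≡ 31. Since 14 = 8 + 4 + 2, 7^14 ≡ 31·25·16: 31·25 = 775 ≡ 16, then 16·16 = 256 ≡ 25. So 7^14 ≡ 25 (mod 33).
So φ(4) = φ(7) = 25 while 4 ≠ 7, so φ is not injective.
Since φ is not injective, we determine |image(φ)|. Computing x^14 mod 33 for each x (by repeated squaring, reducing mod 33 at every step), the values φ(0), φ(1), …, φ(32) are: 0, 1, 16, 15, 25, 31, 9, 25, 4, 27, 1, 22, 12, 16, 4, 3, 31, 31, 3, 4, 16, 12, 22, 1, 27, 4, 25, 9, 31, 25, 15, 16, 1.
The distinct values are {0, 1, 3, 4, 9, 12, 15, 16, 22, 25, 27, 31}; there are 12 of them.

12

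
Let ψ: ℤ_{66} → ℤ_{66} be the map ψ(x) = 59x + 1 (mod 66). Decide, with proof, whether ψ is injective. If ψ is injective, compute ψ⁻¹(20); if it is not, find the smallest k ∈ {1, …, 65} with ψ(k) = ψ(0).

If ψ(x_1) = ψ(x_2), then 59x_1 ≡ 59x_2 (mod 66). Because gcd(59, 66) = 1, we may cancel 59 to get x_1 ≡ x_2 (mod 66).
Therefore ψ is injective.
We now compute 59⁻¹ mod 66 explicitly. Euclid's algorithm: 66 = 1·59 + 7, 59 = 8·7 + 3, 7 = 2·3 + 1; back-substituting gives 1 = 47·59 − 42·66, so 59⁻¹ ≡ 47 (mod 66).
Since ψ is injective, we compute ψ⁻¹(20): solve 59x + 1 ≡ 20 (mod 66), i.e. 59x ≡ 19 (mod 66).
Multiplying by 59⁻¹ = 47 gives x ≡ 47·19 = 893 = 13·66 + 35 ≡ 35 (mod 66).
Check: ψ(35) = 59·35 + 1 = 2066 = 31·66 + 20 ≡ 20 (mod 66).

35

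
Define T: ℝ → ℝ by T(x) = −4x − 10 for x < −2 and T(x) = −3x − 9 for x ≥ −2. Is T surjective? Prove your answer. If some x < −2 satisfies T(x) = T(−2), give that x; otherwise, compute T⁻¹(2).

Both pieces are strictly decreasing (slopes −4 and −3), so each is injective on its own interval.
The left piece maps (−∞, −2) onto (−2, ∞); the right piece maps [−2, ∞) onto (−∞, −3].
The union (−2, ∞) ∪ (−∞, −3] omits the interval between −2 and −3; in particular −2 has no preimage. So T is not surjective.
Because the two images are disjoint, no x < −2 has T(x) = T(−2), so we compute T⁻¹(2): 2 lies in (−2, ∞), so solve −4x − 10 = 2: x = (2 + 10)/(−4) = −3.

-3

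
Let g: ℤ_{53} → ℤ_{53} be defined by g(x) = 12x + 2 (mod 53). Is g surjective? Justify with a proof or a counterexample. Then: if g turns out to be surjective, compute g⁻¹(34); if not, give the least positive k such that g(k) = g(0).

38

Recall that surjectivity means every element of the codomain has a preimage under g.
Since gcd(12, 53) = 1, 12 is invertible modulo 53. Euclid's algorithm: 53 = 4·12 + 5, 12 = 2·5 + 2, 5 = 2·2 + 1; back-substituting gives 1 = 31·12 − 7·53, so 12⁻¹ ≡ 31 (mod 53).
For any y ∈ ℤ_{53}, x = 31(y − 2) mod 53 satisfies g(x) = 12·31(y − 2) + 2 ≡ y (since 12·31 ≡ 1 mod 53). So every y has a preimage.
Hence g is surjective.
Since g is surjective, we find g⁻¹(34): we need 12x ≡ 34 − 2 ≡ 32 (mod 53). Using 12⁻¹ = 31: x ≡ 31·32 = 992 = 18·53 + 38, so x = 38.
Check: g(38) = 12·38 + 2 = 458 = 8·53 + 34 ≡ 34 (mod 53).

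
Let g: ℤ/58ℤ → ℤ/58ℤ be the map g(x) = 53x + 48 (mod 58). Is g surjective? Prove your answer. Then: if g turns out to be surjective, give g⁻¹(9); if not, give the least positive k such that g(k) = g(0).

Since gcd(53, 58) = 1, 53 is invertible modulo 58. Euclid's algorithm: 58 = 1·53 + 5, 53 = 10·5 + 3, 5 = 1·3 + 2, 3 = 1·2 + 1; back-substituting gives 1 = 23·53 − 21·58, so 53⁻¹ ≡ 23 (mod 58).
Then y ↦ 23(y − 48) is a two-sided inverse to g, so every y ∈ ℤ/58ℤ has a preimage.
Therefore g is surjective.
Since g is surjective, we compute g⁻¹(9): solve 53x + 48 ≡ 9 (mod 58), i.e. 53x ≡ 19 (mod 58).
Multiplying by 53⁻¹ = 23 gives x ≡ 23·19 = 437 = 7·58 + 31 ≡ 31 (mod 58).
Check: g(31) = 53·31 + 48 = 1691 = 29·58 + 9 ≡ 9 (mod 58).

31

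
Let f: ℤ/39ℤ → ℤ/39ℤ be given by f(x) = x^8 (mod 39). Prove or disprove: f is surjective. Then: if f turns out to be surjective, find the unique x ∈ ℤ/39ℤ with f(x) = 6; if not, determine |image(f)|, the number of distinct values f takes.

f(1) = 1^8 = 1.
f(5): Repeated squaring mod 39: 5^1 ≡ 5, 5^2 ≡ 5² = 25, 5^4 ≡ 25² = 625 ≡ 1, 5^8 ≡ 1² = 1. So 5^8 ≡ 1 (mod 39).
So f(1) = f(5) = 1 while 1 ≠ 5, therefore f is not injective.
A non-injective map from the 39-element set ℤ/39ℤ to itself takes at most 38 distinct values, so it cannot be surjective. So f is not surjective.
Since f is not surjective, we determine |image(f)|. Computing x^8 mod 39 for each x (by repeated squaring, reducing mod 39 at every step), the values f(0), f(1), …, f(38) are: 0, 1, 22, 9, 16, 1, 3, 16, 1, 3, 22, 22, 27, 13, 1, 9, 22, 16, 27, 16, 16, 27, 16, 22, 9, 1, 13, 27, 22, 22, 3, 1, 16, 3, 1, 16, 9, 22, 1.
The distinct values are {0, 1, 3, 9, 13, 16, 22, 27}; there are 8 of them.

8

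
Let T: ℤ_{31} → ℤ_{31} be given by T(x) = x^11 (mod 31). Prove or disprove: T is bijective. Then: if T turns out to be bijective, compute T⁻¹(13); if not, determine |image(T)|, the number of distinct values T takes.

3

Since 31 is prime, the nonzero elements of ℤ_{31} form a cyclic group of order 30.
As gcd(11, 30) = 1, raising to the 11th power is a bijection on this group: if a^11 ≡ b^11 then (ab^{−1})^11 = 1, and the only element of order dividing gcd(11, 30) = 1 is 1, so a = b.
With T(0) = 0 this makes T injective on all of ℤ_{31}, hence bijective (finite equal-size domain and codomain). In particular T is bijective.
Since T is bijective, we find the preimage of 13. The inverse of x ↦ x^11 on (ℤ_{31})^× is x ↦ x^11, because 11·11 = 121 = 4·30 + 1 ≡ 1 (mod 30) and x^{30} = 1 for x ≠ 0 (Fermat). So T⁻¹(13) = 13^11 mod 31.
Repeated squaring mod 31: 13^1 ≡ 13, 13^2 ≡ 13² = 169 ≡ 14, 13^4 ≡ 14² = 196 ≡ 10, 13^8 ≡ 10² = 100 ≡ 7. Since 11 = 8 + 2 + 1, 13^11 ≡ 7·14·13: 7·14 = 98 ≡ 5, then 5·13 = 65 ≡ 3. So 13^11 ≡ 3 (mod 31).
Hence T⁻¹(13) = 3.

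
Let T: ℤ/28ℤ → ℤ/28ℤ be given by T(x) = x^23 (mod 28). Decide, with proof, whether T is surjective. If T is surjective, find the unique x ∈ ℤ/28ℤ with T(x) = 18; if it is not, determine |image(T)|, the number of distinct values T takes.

21

T(0) = 0^23 = 0.
T(14): Repeated squaring mod 28: 14^1 ≡ 14, 14^2 ≡ 14² = 196 ≡ 0, 14^4 ≡ 0² = 0, 14^8 ≡ 0² = 0, 14^16 ≡ 0² = 0. Since 23 = 16 + 4 + 2 + 1, 14^23 ≡ 0·0·0·14: 0·0 = 0, then 0·0 = 0, then 0·14 = 0. So 14^23 ≡ 0 (mod 28).
So T(0) = T(14) = 0 while 0 ≠ 14, therefore T is not injective.
A non-injective map from the 28-element set ℤ/28ℤ to itself takes at most 27 distinct values, so it cannot be surjective. Thus T is not surjective.
Since T is not surjective, we determine |image(T)|. Computing x^23 mod 28 for each x (by repeated squaring, reducing mod 28 at every step), the values T(0), T(1), …, T(27) are: 0, 1, 4, 19, 16, 17, 20, 7, 8, 25, 12, 23, 24, 13, 0, 15, 4, 5, 16, 3, 20, 21, 8, 11, 12, 9, 24, 27.
The distinct values are {0, 1, 3, 4, 5, 7, 8, 9, 11, 12, 13, 15, 16, 17, 19, 20, 21, 23, 24, 25, 27}; there are 21 of them.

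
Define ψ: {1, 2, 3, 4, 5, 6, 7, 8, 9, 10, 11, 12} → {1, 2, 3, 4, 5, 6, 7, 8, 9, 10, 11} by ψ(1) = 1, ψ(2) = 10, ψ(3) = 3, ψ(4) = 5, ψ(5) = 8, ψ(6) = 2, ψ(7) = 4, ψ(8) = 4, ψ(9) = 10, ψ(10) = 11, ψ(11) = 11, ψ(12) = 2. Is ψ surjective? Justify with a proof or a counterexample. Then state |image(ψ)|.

No element maps to 6, so ψ is not surjective.
The image of ψ is {1, 2, 3, 4, 5, 8, 10, 11}, which has 8 elements.

8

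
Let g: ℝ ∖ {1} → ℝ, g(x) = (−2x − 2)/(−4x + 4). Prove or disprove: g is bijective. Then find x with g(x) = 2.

If g(x) = 1/2, cross-multiplying gives −4(−2x − 2) = −2(−4x + 4), which simplifies to 8 = −8 — false.  So 1/2 has no preimage and g is not surjective.
Therefore g is not bijective.
Solving g(x) = 2: cross-multiplying gives −2x − 2 = 2(−4x + 4), which rearranges to 6x = 10, so x = 5/3.

5/3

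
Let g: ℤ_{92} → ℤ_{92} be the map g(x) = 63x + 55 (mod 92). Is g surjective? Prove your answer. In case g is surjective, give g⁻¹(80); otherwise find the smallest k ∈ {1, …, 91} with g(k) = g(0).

By definition, g is surjective if every y in the codomain equals g(x) for some x in the domain.
Since gcd(63, 92) = 1, 63 is invertible modulo 92. Euclid's algorithm: 92 = 1·63 + 29, 63 = 2·29 + 5, 29 = 5·5 + 4, 5 = 1·4 + 1; back-substituting gives 1 = 19·63 − 13·92, so 63⁻¹ ≡ 19 (mod 92).
Then y ↦ 19(y − 55) is a two-sided inverse to g, so every y ∈ ℤ_{92} has a preimage.
Thus g is surjective.
Since g is surjective, we find g⁻¹(80): we need 63x ≡ 80 − 55 ≡ 25 (mod 92). Using 63⁻¹ = 19: x ≡ 19·25 = 475 = 5·92 + 15, so x = 15.
Check: g(15) = 63·15 + 55 = 1000 = 10·92 + 80 ≡ 80 (mod 92).

15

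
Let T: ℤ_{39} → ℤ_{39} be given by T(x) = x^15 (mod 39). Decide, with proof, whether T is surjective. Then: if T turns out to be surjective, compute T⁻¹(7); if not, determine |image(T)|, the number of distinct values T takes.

15

T(2): Repeated squaring mod 39: 2^1 ≡ 2, 2^2 ≡ 2² = 4, 2^4 ≡ 4² = 16, 2^8 ≡ 16² = 256 ≡ 22. Since 15 = 8 + 4 + 2 + 1, 2^15 ≡ 22·16·4·2: 22·16 = 352 ≡ 1, then 1·4 = 4, then 4·2 = 8. So 2^15 ≡ 8 (mod 39).
T(5): Repeated squaring mod 39: 5^1 ≡ 5, 5^2 ≡ 5² = 25, 5^4 ≡ 25² = 625 ≡ 1, 5^8 ≡ 1² = 1. Since 15 = 8 + 4 + 2 + 1, 5^15 ≡ 1·1·25·5: 1·1 = 1, then 1·25 = 25, then 25·5 = 125 ≡ 8. So 5^15 ≡ 8 (mod 39).
So T(2) = T(5) = 8 while 2 ≠ 5, so T is not injective.
A non-injective map from the 39-element set ℤ_{39} to itself takes at most 38 distinct values, so it cannot be surjective. Hence T is not surjective.
Since T is not surjective, we determine |image(T)|. Computing x^15 mod 39 for each x (by repeated squaring, reducing mod 39 at every step), the values T(0), T(1), …, T(38) are: 0, 1, 8, 27, 25, 8, 21, 31, 5, 27, 25, 5, 12, 13, 14, 21, 1, 38, 21, 34, 5, 18, 1, 38, 18, 25, 26, 27, 34, 14, 12, 34, 8, 18, 31, 14, 12, 31, 38.
The distinct values are {0, 1, 5, 8, 12, 13, 14, 18, 21, 25, 26, 27, 31, 34, 38}; there are 15 of them.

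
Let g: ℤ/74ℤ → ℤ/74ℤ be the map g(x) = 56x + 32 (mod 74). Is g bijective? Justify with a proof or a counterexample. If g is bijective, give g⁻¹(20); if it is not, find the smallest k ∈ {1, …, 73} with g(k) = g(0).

37

By definition, injectivity means: for all u, v in the domain, g(u) = g(v) implies u = v.
We have gcd(56, 74) = 2 > 1. Taking u = 0 and v = 37: g(0) = 32 and g(37) = 56·37 + 32 = 2104 ≡ 32 (mod 74).
So g(0) = g(37) while 0 ≠ 37, thus g is not injective, hence not bijective.
Since g is not bijective, we find the least positive k with g(k) = g(0): this means 56k ≡ 0 (mod 74), i.e. 74 ∣ 56k. Since gcd(56, 74) = 2, dividing through by 2 this holds exactly when 37 ∣ 28k, and as gcd(28, 37) = 1, exactly when 37 ∣ k.
The smallest positive such k is 37.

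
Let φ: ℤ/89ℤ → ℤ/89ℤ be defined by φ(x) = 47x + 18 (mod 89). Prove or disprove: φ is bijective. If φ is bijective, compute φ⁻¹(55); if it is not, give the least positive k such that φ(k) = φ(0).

86

Suppose φ(x_1) = φ(x_2) in ℤ/89ℤ. Then 47x_1 + 18 ≡ 47x_2 + 18 (mod 89), therefore 47(x_1 − x_2) ≡ 0 (mod 89).
Since gcd(47, 89) = 1, 47 is invertible modulo 89, therefore x_1 − x_2 ≡ 0 (mod 89), i.e. x_1 = x_2.
We now compute 47⁻¹ mod 89 explicitly. Euclid's algorithm: 89 = 1·47 + 42, 47 = 1·42 + 5, 42 = 8·5 + 2, 5 = 2·2 + 1; back-substituting gives 1 = 36·47 − 19·89, so 47⁻¹ ≡ 36 (mod 89).
Then y ↦ 36(y − 18) is a two-sided inverse to φ, so every y ∈ ℤ/89ℤ has a preimage.
Hence φ is bijective.
Since φ is bijective, we find φ⁻¹(55): we need 47x ≡ 55 − 18 ≡ 37 (mod 89). Using 47⁻¹ = 36: x ≡ 36·37 = 1332 = 14·89 + 86, so x = 86.
Check: φ(86) = 47·86 + 18 = 4060 = 45·89 + 55 ≡ 55 (mod 89).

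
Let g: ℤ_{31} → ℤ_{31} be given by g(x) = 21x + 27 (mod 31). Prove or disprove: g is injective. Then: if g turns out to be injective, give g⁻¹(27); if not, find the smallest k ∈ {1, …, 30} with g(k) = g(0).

0

If g(s) = g(t), then 21s ≡ 21t (mod 31). Because gcd(21, 31) = 1, we may cancel 21 to get s ≡ t (mod 31).
Therefore g is injective.
We now compute 21⁻¹ mod 31 explicitly. Euclid's algorithm: 31 = 1·21 + 10, 21 = 2·10 + 1; back-substituting gives 1 = 3·21 − 2·31, so 21⁻¹ ≡ 3 (mod 31).
Since g is injective, we compute g⁻¹(27): solve 21x + 27 ≡ 27 (mod 31), i.e. 21x ≡ 0 (mod 31).
Multiplying by 21⁻¹ = 3 gives x ≡ 3·0 = 0 ≡ 0 (mod 31).
Check: g(0) = 21·0 + 27 = 27 ≡ 27 (mod 31).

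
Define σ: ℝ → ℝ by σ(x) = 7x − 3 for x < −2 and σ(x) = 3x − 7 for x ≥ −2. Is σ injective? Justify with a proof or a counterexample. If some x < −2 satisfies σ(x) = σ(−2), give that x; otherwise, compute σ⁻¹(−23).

-20/7

Both pieces are strictly increasing (slopes 7 and 3), so each is injective on its own interval.
The left piece maps (−∞, −2) onto (−∞, −17); the right piece maps [−2, ∞) onto [−13, ∞).
These images are disjoint, so no value is attained by both pieces. Hence σ is injective.
Because the two images are disjoint, no x < −2 has σ(x) = σ(−2), so we compute σ⁻¹(−23): −23 lies in (−∞, −17), so solve 7x − 3 = −23: x = (−23 + 3)/7 = −20/7.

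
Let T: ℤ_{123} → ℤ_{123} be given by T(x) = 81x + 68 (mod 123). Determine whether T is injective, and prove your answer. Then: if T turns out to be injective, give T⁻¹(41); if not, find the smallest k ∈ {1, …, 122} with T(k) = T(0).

41

Recall that injectivity means: for all u, v in the domain, T(u) = T(v) implies u = v.
We have gcd(81, 123) = 3 > 1. Taking u = 0 and v = 41: T(0) = 68 and T(41) = 81·41 + 68 = 3389 ≡ 68 (mod 123).
So T(0) = T(41) while 0 ≠ 41, hence T is not injective.
Since T is not injective, we find the least positive k with T(k) = T(0): this means 81k ≡ 0 (mod 123), i.e. 123 ∣ 81k. Since gcd(81, 123) = 3, dividing through by 3 this holds exactly when 41 ∣ 27k, and as gcd(27, 41) = 1, exactly when 41 ∣ k.
The smallest positive such k is 41.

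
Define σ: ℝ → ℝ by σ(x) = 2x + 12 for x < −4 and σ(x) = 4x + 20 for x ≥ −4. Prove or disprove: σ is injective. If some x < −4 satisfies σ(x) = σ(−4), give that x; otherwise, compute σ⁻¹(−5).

Both pieces are strictly increasing (slopes 2 and 4), so each is injective on its own interval.
The left piece maps (−∞, −4) onto (−∞, 4); the right piece maps [−4, ∞) onto [4, ∞).
These images are disjoint, so no value is attained by both pieces. Therefore σ is injective.
Because the two images are disjoint, no x < −4 has σ(x) = σ(−4), so we compute σ⁻¹(−5): −5 lies in (−∞, 4), so solve 2x + 12 = −5: x = (−5 − 12)/2 = −17/2.

-17/2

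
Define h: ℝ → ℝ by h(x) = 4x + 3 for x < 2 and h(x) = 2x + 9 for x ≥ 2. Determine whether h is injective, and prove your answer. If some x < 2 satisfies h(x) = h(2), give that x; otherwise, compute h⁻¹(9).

3/2

Both pieces are strictly increasing (slopes 4 and 2), so each is injective on its own interval.
The left piece maps (−∞, 2) onto (−∞, 11); the right piece maps [2, ∞) onto [13, ∞).
These images are disjoint, so no value is attained by both pieces. Therefore h is injective.
Because the two images are disjoint, no x < 2 has h(x) = h(2), so we compute h⁻¹(9): 9 lies in (−∞, 11), so solve 4x + 3 = 9: x = (9 − 3)/4 = 3/2.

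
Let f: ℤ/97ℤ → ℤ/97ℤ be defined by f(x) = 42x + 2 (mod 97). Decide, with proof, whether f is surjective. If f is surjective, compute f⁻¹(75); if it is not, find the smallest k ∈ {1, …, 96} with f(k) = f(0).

41

Since gcd(42, 97) = 1, 42 is invertible modulo 97. Euclid's algorithm: 97 = 2·42 + 13, 42 = 3·13 + 3, 13 = 4·3 + 1; back-substituting gives 1 = 67·42 − 29·97, so 42⁻¹ ≡ 67 (mod 97).
Then y ↦ 67(y − 2) is a two-sided inverse to f, so every y ∈ ℤ/97ℤ has a preimage.
Hence f is surjective.
Since f is surjective, we compute f⁻¹(75): solve 42x + 2 ≡ 75 (mod 97), i.e. 42x ≡ 73 (mod 97).
Multiplying by 42⁻¹ = 67 gives x ≡ 67·73 = 4891 = 50·97 + 41 ≡ 41 (mod 97).
Check: f(41) = 42·41 + 2 = 1724 = 17·97 + 75 ≡ 75 (mod 97).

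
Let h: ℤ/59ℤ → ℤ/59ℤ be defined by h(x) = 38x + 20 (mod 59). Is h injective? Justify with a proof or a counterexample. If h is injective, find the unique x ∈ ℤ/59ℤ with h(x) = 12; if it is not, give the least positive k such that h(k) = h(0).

6

Recall: h is injective if h(u) = h(v) implies u = v.
If h(u) = h(v), then 38u ≡ 38v (mod 59). Because gcd(38, 59) = 1, we may cancel 38 to get u ≡ v (mod 59).
Thus h is injective.
We now compute 38⁻¹ mod 59 explicitly. Euclid's algorithm: 59 = 1·38 + 21, 38 = 1·21 + 17, 21 = 1·17 + 4, 17 = 4·4 + 1; back-substituting gives 1 = 14·38 − 9·59, so 38⁻¹ ≡ 14 (mod 59).
Since h is injective, we compute h⁻¹(12): solve 38x + 20 ≡ 12 (mod 59), i.e. 38x ≡ 51 (mod 59).
Multiplying by 38⁻¹ = 14 gives x ≡ 14·51 = 714 = 12·59 + 6 ≡ 6 (mod 59).
Check: h(6) = 38·6 + 20 = 248 = 4·59 + 12 ≡ 12 (mod 59).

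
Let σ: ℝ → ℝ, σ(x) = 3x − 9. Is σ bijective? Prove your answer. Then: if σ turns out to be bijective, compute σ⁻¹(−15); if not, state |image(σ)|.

Suppose σ(u) = σ(v). Then 3u − 9 = 3v − 9, so 3u = 3v, therefore u = v.
For any y ∈ ℝ, x = (y + 9)/3 satisfies σ(x) = y.
So σ is bijective.
Since σ is bijective, we compute σ⁻¹(−15) = (−15 + 9)/3 = −2.

-2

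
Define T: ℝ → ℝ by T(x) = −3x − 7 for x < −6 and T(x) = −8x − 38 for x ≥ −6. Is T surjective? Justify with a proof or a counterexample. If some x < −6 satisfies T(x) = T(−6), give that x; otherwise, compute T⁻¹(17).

Both pieces are strictly decreasing (slopes −3 and −8), so each is injective on its own interval.
The left piece maps (−∞, −6) onto (11, ∞); the right piece maps [−6, ∞) onto (−∞, 10].
The union (11, ∞) ∪ (−∞, 10] omits the interval between 11 and 10; in particular 11 has no preimage. So T is not surjective.
Because the two images are disjoint, no x < −6 has T(x) = T(−6), so we compute T⁻¹(17): 17 lies in (11, ∞), so solve −3x − 7 = 17: x = (17 + 7)/(−3) = −8.

-8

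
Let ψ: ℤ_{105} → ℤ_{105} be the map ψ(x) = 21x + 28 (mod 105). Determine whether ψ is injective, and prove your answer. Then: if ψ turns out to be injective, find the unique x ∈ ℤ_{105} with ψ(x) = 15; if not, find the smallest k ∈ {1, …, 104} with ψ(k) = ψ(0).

We have gcd(21, 105) = 21 > 1. Taking x_1 = 0 and x_2 = 5: ψ(0) = 28 and ψ(5) = 21·5 + 28 = 133 ≡ 28 (mod 105).
So ψ(0) = ψ(5) while 0 ≠ 5, hence ψ is not injective.
Since ψ is not injective, we find the least positive k with ψ(k) = ψ(0): this means 21k ≡ 0 (mod 105), i.e. 105 ∣ 21k. Since gcd(21, 105) = 21, dividing through by 21 this holds exactly when 5 ∣ k.
The smallest positive such k is 5.

5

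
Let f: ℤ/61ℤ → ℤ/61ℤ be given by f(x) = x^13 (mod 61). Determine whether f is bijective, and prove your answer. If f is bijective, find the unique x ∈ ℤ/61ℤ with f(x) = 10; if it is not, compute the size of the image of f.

35

Since 61 is prime, the nonzero elements of ℤ/61ℤ form a cyclic group of order 60.
As gcd(13, 60) = 1, raising to the 13th power is a bijection on this group: if a^13 ≡ b^13 then (ab^{−1})^13 = 1, and the only element of order dividing gcd(13, 60) = 1 is 1, so a = b.
With f(0) = 0 this makes f injective on all of ℤ/61ℤ, hence bijective (finite equal-size domain and codomain). In particular f is bijective.
Since f is bijective, we find the preimage of 10. The inverse of x ↦ x^13 on (ℤ/61ℤ)^× is x ↦ x^37, because 13·37 = 481 = 8·60 + 1 ≡ 1 (mod 60) and x^{60} = 1 for x ≠ 0 (Fermat). So f⁻¹(10) = 10^37 mod 61.
Repeated squaring mod 61: 10^1 ≡ 10, 10^2 ≡ 10² = 100 ≡ 39, 10^4 ≡ 39² = 1521 ≡ 57, 10^8 ≡ 57² = 3249 ≡ 16, 10^16 ≡ 16² = 256 ≡ 12, 10^32 ≡ 12² = 144 ≡ 22. Since 37 = 32 + 4 + 1, 10^37 ≡ 22·57·10: 22·57 = 1254 ≡ 34, then 34·10 = 340 ≡ 35. So 10^37 ≡ 35 (mod 61).
Hence f⁻¹(10) = 35.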